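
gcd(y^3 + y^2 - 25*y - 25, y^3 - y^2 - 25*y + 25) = y^2 - 25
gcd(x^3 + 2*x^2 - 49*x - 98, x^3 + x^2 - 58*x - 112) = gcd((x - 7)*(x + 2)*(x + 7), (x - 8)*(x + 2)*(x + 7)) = x^2 + 9*x + 14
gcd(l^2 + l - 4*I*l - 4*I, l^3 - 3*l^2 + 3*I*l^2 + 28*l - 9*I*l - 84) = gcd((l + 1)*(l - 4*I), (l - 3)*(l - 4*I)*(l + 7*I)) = l - 4*I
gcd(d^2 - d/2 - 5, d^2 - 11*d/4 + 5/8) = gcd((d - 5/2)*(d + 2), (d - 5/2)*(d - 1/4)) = d - 5/2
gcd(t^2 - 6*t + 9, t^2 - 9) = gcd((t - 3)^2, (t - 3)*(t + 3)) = t - 3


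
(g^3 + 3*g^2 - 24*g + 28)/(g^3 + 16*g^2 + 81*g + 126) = (g^2 - 4*g + 4)/(g^2 + 9*g + 18)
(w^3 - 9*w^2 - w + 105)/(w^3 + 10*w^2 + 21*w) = (w^2 - 12*w + 35)/(w*(w + 7))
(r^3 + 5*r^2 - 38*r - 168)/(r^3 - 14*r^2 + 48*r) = (r^2 + 11*r + 28)/(r*(r - 8))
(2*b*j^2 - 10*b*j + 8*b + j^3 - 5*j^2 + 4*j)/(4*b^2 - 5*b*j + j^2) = (2*b*j^2 - 10*b*j + 8*b + j^3 - 5*j^2 + 4*j)/(4*b^2 - 5*b*j + j^2)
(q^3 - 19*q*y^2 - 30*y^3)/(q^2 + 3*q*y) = q - 3*y - 10*y^2/q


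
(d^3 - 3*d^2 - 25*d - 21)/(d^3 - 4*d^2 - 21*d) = (d + 1)/d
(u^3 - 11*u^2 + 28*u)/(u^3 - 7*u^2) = (u - 4)/u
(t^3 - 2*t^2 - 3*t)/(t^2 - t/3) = 3*(t^2 - 2*t - 3)/(3*t - 1)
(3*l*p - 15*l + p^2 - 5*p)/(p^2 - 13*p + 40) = (3*l + p)/(p - 8)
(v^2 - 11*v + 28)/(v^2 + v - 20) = (v - 7)/(v + 5)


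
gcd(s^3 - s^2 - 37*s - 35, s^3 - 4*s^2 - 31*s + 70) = s^2 - 2*s - 35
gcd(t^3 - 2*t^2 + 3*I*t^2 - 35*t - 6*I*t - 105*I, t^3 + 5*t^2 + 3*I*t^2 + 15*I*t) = t^2 + t*(5 + 3*I) + 15*I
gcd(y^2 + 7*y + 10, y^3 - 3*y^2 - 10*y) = y + 2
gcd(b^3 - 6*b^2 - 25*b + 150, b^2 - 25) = b^2 - 25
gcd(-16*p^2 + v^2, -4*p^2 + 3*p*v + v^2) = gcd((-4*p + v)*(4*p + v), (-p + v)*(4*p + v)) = 4*p + v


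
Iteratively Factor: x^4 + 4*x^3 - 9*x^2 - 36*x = (x - 3)*(x^3 + 7*x^2 + 12*x) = x*(x - 3)*(x^2 + 7*x + 12) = x*(x - 3)*(x + 3)*(x + 4)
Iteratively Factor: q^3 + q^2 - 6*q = (q)*(q^2 + q - 6) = q*(q - 2)*(q + 3)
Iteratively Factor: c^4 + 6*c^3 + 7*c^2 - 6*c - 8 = (c + 1)*(c^3 + 5*c^2 + 2*c - 8) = (c + 1)*(c + 4)*(c^2 + c - 2) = (c + 1)*(c + 2)*(c + 4)*(c - 1)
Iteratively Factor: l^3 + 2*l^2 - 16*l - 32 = (l + 2)*(l^2 - 16) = (l - 4)*(l + 2)*(l + 4)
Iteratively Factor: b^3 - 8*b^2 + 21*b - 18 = (b - 3)*(b^2 - 5*b + 6) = (b - 3)*(b - 2)*(b - 3)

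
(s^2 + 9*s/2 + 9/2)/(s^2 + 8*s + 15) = (s + 3/2)/(s + 5)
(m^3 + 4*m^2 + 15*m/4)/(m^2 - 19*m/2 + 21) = m*(4*m^2 + 16*m + 15)/(2*(2*m^2 - 19*m + 42))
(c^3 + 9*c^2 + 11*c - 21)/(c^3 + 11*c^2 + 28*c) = (c^2 + 2*c - 3)/(c*(c + 4))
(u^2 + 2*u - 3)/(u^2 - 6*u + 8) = (u^2 + 2*u - 3)/(u^2 - 6*u + 8)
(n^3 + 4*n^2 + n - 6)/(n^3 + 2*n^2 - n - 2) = (n + 3)/(n + 1)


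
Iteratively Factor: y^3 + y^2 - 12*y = (y - 3)*(y^2 + 4*y) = y*(y - 3)*(y + 4)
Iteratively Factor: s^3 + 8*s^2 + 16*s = (s + 4)*(s^2 + 4*s) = (s + 4)^2*(s)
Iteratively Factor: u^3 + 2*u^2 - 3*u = (u)*(u^2 + 2*u - 3) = u*(u - 1)*(u + 3)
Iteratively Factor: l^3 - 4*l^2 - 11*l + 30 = (l + 3)*(l^2 - 7*l + 10) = (l - 5)*(l + 3)*(l - 2)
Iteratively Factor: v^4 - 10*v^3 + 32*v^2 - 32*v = (v - 4)*(v^3 - 6*v^2 + 8*v) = (v - 4)^2*(v^2 - 2*v) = (v - 4)^2*(v - 2)*(v)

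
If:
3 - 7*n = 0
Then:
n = 3/7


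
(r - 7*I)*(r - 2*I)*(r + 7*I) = r^3 - 2*I*r^2 + 49*r - 98*I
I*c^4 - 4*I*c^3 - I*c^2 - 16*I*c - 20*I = (c - 5)*(c - 2*I)*(c + 2*I)*(I*c + I)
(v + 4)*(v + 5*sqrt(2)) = v^2 + 4*v + 5*sqrt(2)*v + 20*sqrt(2)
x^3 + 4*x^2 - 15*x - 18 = (x - 3)*(x + 1)*(x + 6)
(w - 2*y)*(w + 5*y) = w^2 + 3*w*y - 10*y^2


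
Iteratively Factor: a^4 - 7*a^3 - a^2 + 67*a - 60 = (a - 5)*(a^3 - 2*a^2 - 11*a + 12) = (a - 5)*(a - 1)*(a^2 - a - 12) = (a - 5)*(a - 4)*(a - 1)*(a + 3)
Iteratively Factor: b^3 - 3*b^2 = (b)*(b^2 - 3*b) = b*(b - 3)*(b)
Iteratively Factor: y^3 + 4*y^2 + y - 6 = (y + 2)*(y^2 + 2*y - 3) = (y - 1)*(y + 2)*(y + 3)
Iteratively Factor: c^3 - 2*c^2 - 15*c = (c + 3)*(c^2 - 5*c) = c*(c + 3)*(c - 5)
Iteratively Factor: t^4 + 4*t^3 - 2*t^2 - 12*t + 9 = (t + 3)*(t^3 + t^2 - 5*t + 3) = (t - 1)*(t + 3)*(t^2 + 2*t - 3) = (t - 1)*(t + 3)^2*(t - 1)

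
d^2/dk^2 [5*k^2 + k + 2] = 10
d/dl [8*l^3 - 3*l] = 24*l^2 - 3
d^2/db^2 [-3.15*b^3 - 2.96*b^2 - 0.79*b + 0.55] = -18.9*b - 5.92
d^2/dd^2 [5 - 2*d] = 0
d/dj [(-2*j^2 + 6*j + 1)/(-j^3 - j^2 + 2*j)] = (-2*j^4 + 12*j^3 + 5*j^2 + 2*j - 2)/(j^2*(j^4 + 2*j^3 - 3*j^2 - 4*j + 4))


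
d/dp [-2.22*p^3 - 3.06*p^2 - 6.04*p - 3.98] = -6.66*p^2 - 6.12*p - 6.04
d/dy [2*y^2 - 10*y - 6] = 4*y - 10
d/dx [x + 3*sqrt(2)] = 1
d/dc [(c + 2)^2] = 2*c + 4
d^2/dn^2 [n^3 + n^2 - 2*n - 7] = 6*n + 2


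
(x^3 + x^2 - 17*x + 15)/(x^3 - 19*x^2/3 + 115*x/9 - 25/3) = 9*(x^2 + 4*x - 5)/(9*x^2 - 30*x + 25)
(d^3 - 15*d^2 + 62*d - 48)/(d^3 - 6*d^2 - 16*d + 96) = (d^2 - 9*d + 8)/(d^2 - 16)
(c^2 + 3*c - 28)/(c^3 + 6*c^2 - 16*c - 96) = (c + 7)/(c^2 + 10*c + 24)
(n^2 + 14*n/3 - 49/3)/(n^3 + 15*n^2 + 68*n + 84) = (n - 7/3)/(n^2 + 8*n + 12)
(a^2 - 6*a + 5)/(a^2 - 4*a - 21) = (-a^2 + 6*a - 5)/(-a^2 + 4*a + 21)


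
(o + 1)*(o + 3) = o^2 + 4*o + 3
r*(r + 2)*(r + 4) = r^3 + 6*r^2 + 8*r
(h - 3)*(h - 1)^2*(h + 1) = h^4 - 4*h^3 + 2*h^2 + 4*h - 3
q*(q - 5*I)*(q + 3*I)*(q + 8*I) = q^4 + 6*I*q^3 + 31*q^2 + 120*I*q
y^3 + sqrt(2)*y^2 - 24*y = y*(y - 3*sqrt(2))*(y + 4*sqrt(2))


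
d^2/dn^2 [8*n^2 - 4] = 16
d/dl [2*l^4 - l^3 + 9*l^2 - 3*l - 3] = 8*l^3 - 3*l^2 + 18*l - 3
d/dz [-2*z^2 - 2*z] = -4*z - 2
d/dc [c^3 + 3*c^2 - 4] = 3*c*(c + 2)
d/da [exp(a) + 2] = exp(a)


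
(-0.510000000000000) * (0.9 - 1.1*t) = 0.561*t - 0.459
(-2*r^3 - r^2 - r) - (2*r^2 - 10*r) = -2*r^3 - 3*r^2 + 9*r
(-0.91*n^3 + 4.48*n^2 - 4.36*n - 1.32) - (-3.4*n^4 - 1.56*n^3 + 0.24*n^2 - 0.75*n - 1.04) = 3.4*n^4 + 0.65*n^3 + 4.24*n^2 - 3.61*n - 0.28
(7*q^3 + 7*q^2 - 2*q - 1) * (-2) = -14*q^3 - 14*q^2 + 4*q + 2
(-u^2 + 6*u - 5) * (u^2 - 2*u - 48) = -u^4 + 8*u^3 + 31*u^2 - 278*u + 240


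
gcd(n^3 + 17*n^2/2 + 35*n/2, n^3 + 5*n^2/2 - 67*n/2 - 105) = n^2 + 17*n/2 + 35/2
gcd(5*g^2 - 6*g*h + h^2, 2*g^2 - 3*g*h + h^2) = g - h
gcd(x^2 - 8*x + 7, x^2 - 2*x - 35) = x - 7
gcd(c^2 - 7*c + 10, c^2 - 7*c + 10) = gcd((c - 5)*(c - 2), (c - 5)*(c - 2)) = c^2 - 7*c + 10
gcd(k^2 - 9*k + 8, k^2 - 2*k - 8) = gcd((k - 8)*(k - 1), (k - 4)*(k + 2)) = 1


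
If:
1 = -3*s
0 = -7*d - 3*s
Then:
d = 1/7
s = -1/3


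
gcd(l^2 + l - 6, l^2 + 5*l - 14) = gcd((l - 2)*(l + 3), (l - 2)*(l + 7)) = l - 2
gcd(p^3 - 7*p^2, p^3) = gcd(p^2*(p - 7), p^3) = p^2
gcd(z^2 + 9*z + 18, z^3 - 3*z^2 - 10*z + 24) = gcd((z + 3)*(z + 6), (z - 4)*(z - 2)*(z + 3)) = z + 3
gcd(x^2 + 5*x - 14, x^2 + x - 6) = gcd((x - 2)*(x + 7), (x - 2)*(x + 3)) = x - 2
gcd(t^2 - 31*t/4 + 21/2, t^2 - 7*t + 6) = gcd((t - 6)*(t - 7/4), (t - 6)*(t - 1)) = t - 6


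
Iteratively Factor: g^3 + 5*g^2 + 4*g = (g + 4)*(g^2 + g) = g*(g + 4)*(g + 1)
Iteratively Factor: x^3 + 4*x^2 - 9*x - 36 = (x - 3)*(x^2 + 7*x + 12) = (x - 3)*(x + 4)*(x + 3)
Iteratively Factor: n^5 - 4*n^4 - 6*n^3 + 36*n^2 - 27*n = (n - 3)*(n^4 - n^3 - 9*n^2 + 9*n) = (n - 3)^2*(n^3 + 2*n^2 - 3*n) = (n - 3)^2*(n - 1)*(n^2 + 3*n) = n*(n - 3)^2*(n - 1)*(n + 3)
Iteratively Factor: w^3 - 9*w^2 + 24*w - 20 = (w - 2)*(w^2 - 7*w + 10) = (w - 2)^2*(w - 5)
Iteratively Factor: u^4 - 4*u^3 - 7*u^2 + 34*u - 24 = (u - 1)*(u^3 - 3*u^2 - 10*u + 24) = (u - 2)*(u - 1)*(u^2 - u - 12) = (u - 2)*(u - 1)*(u + 3)*(u - 4)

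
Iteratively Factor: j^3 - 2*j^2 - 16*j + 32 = (j + 4)*(j^2 - 6*j + 8) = (j - 2)*(j + 4)*(j - 4)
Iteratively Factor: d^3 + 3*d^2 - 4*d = (d - 1)*(d^2 + 4*d) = (d - 1)*(d + 4)*(d)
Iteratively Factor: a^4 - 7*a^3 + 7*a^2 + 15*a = (a)*(a^3 - 7*a^2 + 7*a + 15) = a*(a + 1)*(a^2 - 8*a + 15) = a*(a - 5)*(a + 1)*(a - 3)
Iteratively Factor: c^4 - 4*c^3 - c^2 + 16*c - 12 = (c - 1)*(c^3 - 3*c^2 - 4*c + 12) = (c - 1)*(c + 2)*(c^2 - 5*c + 6) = (c - 2)*(c - 1)*(c + 2)*(c - 3)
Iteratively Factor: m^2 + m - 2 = (m - 1)*(m + 2)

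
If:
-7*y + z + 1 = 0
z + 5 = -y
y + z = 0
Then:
No Solution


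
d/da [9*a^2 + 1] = 18*a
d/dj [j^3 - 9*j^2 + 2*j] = 3*j^2 - 18*j + 2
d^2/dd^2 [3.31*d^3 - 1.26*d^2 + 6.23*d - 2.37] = 19.86*d - 2.52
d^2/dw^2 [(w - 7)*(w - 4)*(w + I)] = 6*w - 22 + 2*I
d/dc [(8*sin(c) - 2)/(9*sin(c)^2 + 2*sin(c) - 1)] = 4*(-18*sin(c)^2 + 9*sin(c) - 1)*cos(c)/(9*sin(c)^2 + 2*sin(c) - 1)^2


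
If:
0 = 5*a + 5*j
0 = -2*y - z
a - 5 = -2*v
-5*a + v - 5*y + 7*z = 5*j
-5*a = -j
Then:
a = 0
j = 0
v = 5/2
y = 5/38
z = -5/19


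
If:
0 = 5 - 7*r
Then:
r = 5/7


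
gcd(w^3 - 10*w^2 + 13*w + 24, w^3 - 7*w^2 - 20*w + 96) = w^2 - 11*w + 24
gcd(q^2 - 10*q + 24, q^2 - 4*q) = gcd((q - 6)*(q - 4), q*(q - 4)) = q - 4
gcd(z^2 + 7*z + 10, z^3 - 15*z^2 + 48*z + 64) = 1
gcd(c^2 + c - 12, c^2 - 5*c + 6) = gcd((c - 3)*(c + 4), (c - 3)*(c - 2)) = c - 3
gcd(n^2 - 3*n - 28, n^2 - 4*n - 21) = n - 7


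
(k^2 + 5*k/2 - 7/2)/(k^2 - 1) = (k + 7/2)/(k + 1)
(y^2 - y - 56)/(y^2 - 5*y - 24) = (y + 7)/(y + 3)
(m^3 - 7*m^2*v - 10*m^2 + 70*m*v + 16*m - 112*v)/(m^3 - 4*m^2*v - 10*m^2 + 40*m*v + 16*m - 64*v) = (-m + 7*v)/(-m + 4*v)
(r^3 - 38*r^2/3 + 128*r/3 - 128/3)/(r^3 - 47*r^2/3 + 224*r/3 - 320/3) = (r - 2)/(r - 5)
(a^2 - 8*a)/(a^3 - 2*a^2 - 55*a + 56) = a/(a^2 + 6*a - 7)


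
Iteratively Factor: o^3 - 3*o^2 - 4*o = (o)*(o^2 - 3*o - 4) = o*(o - 4)*(o + 1)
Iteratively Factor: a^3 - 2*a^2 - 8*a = (a)*(a^2 - 2*a - 8) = a*(a - 4)*(a + 2)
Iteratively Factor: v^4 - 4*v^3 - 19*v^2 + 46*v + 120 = (v - 5)*(v^3 + v^2 - 14*v - 24) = (v - 5)*(v - 4)*(v^2 + 5*v + 6) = (v - 5)*(v - 4)*(v + 2)*(v + 3)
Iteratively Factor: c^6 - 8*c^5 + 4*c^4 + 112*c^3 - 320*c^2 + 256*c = (c + 4)*(c^5 - 12*c^4 + 52*c^3 - 96*c^2 + 64*c) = (c - 2)*(c + 4)*(c^4 - 10*c^3 + 32*c^2 - 32*c) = (c - 2)^2*(c + 4)*(c^3 - 8*c^2 + 16*c) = c*(c - 2)^2*(c + 4)*(c^2 - 8*c + 16) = c*(c - 4)*(c - 2)^2*(c + 4)*(c - 4)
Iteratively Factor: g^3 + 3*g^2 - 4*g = (g - 1)*(g^2 + 4*g) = g*(g - 1)*(g + 4)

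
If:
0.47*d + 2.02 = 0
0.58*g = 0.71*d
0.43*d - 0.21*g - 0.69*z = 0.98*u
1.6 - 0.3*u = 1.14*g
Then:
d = -4.30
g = -5.26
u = 25.33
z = -37.05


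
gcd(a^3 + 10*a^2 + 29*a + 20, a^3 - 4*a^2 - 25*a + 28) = a + 4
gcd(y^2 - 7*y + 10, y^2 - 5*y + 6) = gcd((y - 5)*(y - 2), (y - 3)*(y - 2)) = y - 2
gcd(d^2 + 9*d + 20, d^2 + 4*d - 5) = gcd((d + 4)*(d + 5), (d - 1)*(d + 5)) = d + 5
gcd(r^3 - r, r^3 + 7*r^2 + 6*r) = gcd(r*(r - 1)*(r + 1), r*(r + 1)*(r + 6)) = r^2 + r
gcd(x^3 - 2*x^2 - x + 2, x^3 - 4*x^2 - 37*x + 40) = x - 1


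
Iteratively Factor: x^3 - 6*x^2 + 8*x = (x - 4)*(x^2 - 2*x) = x*(x - 4)*(x - 2)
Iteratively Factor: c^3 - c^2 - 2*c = (c - 2)*(c^2 + c) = (c - 2)*(c + 1)*(c)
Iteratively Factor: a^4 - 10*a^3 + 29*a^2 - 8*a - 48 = (a - 3)*(a^3 - 7*a^2 + 8*a + 16) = (a - 3)*(a + 1)*(a^2 - 8*a + 16) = (a - 4)*(a - 3)*(a + 1)*(a - 4)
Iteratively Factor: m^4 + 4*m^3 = (m + 4)*(m^3) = m*(m + 4)*(m^2) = m^2*(m + 4)*(m)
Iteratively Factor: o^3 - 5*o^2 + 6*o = (o)*(o^2 - 5*o + 6) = o*(o - 2)*(o - 3)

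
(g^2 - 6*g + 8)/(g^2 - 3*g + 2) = (g - 4)/(g - 1)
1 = 1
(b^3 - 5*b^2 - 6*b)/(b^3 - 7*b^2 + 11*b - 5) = b*(b^2 - 5*b - 6)/(b^3 - 7*b^2 + 11*b - 5)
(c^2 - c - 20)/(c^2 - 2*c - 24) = (c - 5)/(c - 6)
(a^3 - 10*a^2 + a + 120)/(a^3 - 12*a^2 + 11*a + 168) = (a - 5)/(a - 7)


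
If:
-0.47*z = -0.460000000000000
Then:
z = 0.98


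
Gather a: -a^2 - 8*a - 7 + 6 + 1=-a^2 - 8*a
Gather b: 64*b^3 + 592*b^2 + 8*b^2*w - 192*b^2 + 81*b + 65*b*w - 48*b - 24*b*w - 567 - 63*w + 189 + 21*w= 64*b^3 + b^2*(8*w + 400) + b*(41*w + 33) - 42*w - 378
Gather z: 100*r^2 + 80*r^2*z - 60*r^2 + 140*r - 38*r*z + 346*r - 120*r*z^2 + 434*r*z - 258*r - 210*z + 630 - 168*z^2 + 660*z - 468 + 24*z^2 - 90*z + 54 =40*r^2 + 228*r + z^2*(-120*r - 144) + z*(80*r^2 + 396*r + 360) + 216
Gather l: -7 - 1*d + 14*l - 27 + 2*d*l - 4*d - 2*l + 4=-5*d + l*(2*d + 12) - 30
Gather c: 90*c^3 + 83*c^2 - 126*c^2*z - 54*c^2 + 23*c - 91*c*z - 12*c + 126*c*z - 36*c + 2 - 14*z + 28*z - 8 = 90*c^3 + c^2*(29 - 126*z) + c*(35*z - 25) + 14*z - 6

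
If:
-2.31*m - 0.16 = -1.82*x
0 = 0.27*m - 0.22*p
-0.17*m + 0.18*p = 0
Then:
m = 0.00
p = 0.00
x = 0.09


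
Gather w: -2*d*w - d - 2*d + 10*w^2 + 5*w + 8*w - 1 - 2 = -3*d + 10*w^2 + w*(13 - 2*d) - 3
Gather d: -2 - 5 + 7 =0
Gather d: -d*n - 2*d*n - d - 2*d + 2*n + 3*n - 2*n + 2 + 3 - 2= d*(-3*n - 3) + 3*n + 3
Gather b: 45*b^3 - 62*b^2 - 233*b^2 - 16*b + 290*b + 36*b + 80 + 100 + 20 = 45*b^3 - 295*b^2 + 310*b + 200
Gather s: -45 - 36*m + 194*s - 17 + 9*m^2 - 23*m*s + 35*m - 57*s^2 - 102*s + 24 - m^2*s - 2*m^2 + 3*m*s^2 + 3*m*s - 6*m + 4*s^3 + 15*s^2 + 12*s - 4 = 7*m^2 - 7*m + 4*s^3 + s^2*(3*m - 42) + s*(-m^2 - 20*m + 104) - 42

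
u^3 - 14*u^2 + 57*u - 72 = (u - 8)*(u - 3)^2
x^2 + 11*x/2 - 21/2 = (x - 3/2)*(x + 7)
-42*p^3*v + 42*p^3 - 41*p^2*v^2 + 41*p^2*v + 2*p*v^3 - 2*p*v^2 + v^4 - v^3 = (-6*p + v)*(p + v)*(7*p + v)*(v - 1)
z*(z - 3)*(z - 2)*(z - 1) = z^4 - 6*z^3 + 11*z^2 - 6*z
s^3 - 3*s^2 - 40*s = s*(s - 8)*(s + 5)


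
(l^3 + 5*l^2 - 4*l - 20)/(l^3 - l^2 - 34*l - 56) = (l^2 + 3*l - 10)/(l^2 - 3*l - 28)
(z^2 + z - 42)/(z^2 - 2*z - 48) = (-z^2 - z + 42)/(-z^2 + 2*z + 48)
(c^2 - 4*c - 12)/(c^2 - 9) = (c^2 - 4*c - 12)/(c^2 - 9)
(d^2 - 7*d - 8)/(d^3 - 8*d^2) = (d + 1)/d^2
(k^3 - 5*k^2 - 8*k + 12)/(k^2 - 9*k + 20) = (k^3 - 5*k^2 - 8*k + 12)/(k^2 - 9*k + 20)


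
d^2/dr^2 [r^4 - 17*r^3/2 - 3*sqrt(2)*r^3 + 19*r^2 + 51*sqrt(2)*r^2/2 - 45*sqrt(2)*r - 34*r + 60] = 12*r^2 - 51*r - 18*sqrt(2)*r + 38 + 51*sqrt(2)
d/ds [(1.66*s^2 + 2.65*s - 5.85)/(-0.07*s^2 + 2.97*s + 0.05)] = (5.1157*s^2 - 0.653*s + 17.507)/(0.0049*s^4 - 0.4158*s^3 + 8.8139*s^2 + 0.297*s + 0.0025)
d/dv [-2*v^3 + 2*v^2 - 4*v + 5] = -6*v^2 + 4*v - 4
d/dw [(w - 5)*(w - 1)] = 2*w - 6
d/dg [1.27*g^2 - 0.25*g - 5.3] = 2.54*g - 0.25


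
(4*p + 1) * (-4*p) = -16*p^2 - 4*p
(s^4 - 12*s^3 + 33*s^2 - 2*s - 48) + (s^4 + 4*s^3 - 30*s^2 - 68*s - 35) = 2*s^4 - 8*s^3 + 3*s^2 - 70*s - 83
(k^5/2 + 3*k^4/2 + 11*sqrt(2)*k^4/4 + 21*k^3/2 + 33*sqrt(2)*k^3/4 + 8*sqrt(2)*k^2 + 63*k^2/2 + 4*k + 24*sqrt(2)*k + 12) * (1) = k^5/2 + 3*k^4/2 + 11*sqrt(2)*k^4/4 + 21*k^3/2 + 33*sqrt(2)*k^3/4 + 8*sqrt(2)*k^2 + 63*k^2/2 + 4*k + 24*sqrt(2)*k + 12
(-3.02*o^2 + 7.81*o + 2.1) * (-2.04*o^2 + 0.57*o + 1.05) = 6.1608*o^4 - 17.6538*o^3 - 3.0033*o^2 + 9.3975*o + 2.205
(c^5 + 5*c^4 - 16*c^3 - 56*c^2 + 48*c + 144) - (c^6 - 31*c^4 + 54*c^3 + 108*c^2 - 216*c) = -c^6 + c^5 + 36*c^4 - 70*c^3 - 164*c^2 + 264*c + 144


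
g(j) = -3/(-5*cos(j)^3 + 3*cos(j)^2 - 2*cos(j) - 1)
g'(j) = -3*(-15*sin(j)*cos(j)^2 + 6*sin(j)*cos(j) - 2*sin(j))/(-5*cos(j)^3 + 3*cos(j)^2 - 2*cos(j) - 1)^2 = 3*(15*cos(j)^2 - 6*cos(j) + 2)*sin(j)/(5*cos(j)^3 - 3*cos(j)^2 + 2*cos(j) + 1)^2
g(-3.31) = -0.35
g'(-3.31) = 0.15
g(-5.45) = 1.20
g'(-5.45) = 1.67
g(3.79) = -0.60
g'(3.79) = -1.17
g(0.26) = 0.65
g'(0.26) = 0.37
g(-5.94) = 0.68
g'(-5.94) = 0.50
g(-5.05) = 1.98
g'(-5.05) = 2.05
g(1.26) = 2.04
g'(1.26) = 2.06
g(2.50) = -0.59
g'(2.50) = 1.13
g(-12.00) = 0.84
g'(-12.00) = 0.97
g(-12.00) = 0.84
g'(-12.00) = 0.97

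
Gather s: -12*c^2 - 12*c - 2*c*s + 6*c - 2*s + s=-12*c^2 - 6*c + s*(-2*c - 1)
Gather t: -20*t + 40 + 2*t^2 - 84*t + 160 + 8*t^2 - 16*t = 10*t^2 - 120*t + 200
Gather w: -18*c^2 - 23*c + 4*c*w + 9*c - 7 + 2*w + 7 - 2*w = -18*c^2 + 4*c*w - 14*c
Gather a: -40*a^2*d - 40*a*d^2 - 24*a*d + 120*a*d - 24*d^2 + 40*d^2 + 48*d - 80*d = -40*a^2*d + a*(-40*d^2 + 96*d) + 16*d^2 - 32*d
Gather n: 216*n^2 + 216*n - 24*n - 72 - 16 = 216*n^2 + 192*n - 88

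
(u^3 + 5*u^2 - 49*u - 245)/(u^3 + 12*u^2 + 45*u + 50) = (u^2 - 49)/(u^2 + 7*u + 10)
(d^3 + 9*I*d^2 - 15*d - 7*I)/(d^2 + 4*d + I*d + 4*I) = (d^2 + 8*I*d - 7)/(d + 4)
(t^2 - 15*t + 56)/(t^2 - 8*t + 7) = (t - 8)/(t - 1)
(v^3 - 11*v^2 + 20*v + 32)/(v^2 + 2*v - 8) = (v^3 - 11*v^2 + 20*v + 32)/(v^2 + 2*v - 8)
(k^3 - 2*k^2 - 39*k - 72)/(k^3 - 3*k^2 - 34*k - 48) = (k + 3)/(k + 2)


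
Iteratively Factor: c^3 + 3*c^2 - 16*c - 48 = (c + 4)*(c^2 - c - 12) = (c - 4)*(c + 4)*(c + 3)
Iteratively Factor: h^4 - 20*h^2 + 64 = (h + 4)*(h^3 - 4*h^2 - 4*h + 16) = (h + 2)*(h + 4)*(h^2 - 6*h + 8) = (h - 2)*(h + 2)*(h + 4)*(h - 4)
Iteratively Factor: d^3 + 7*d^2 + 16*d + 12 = (d + 2)*(d^2 + 5*d + 6) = (d + 2)^2*(d + 3)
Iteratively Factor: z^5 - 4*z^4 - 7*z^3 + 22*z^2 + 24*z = (z)*(z^4 - 4*z^3 - 7*z^2 + 22*z + 24) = z*(z + 2)*(z^3 - 6*z^2 + 5*z + 12) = z*(z - 3)*(z + 2)*(z^2 - 3*z - 4) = z*(z - 4)*(z - 3)*(z + 2)*(z + 1)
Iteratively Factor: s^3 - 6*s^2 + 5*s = (s - 1)*(s^2 - 5*s) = (s - 5)*(s - 1)*(s)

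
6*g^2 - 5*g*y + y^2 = (-3*g + y)*(-2*g + y)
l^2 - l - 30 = (l - 6)*(l + 5)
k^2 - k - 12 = (k - 4)*(k + 3)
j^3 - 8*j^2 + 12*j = j*(j - 6)*(j - 2)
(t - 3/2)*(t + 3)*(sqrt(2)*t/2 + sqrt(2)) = sqrt(2)*t^3/2 + 7*sqrt(2)*t^2/4 - 3*sqrt(2)*t/4 - 9*sqrt(2)/2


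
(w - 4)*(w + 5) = w^2 + w - 20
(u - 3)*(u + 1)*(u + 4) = u^3 + 2*u^2 - 11*u - 12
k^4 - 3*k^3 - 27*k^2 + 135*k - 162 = (k - 3)^3*(k + 6)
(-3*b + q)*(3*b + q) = -9*b^2 + q^2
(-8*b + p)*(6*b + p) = -48*b^2 - 2*b*p + p^2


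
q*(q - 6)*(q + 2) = q^3 - 4*q^2 - 12*q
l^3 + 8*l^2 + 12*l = l*(l + 2)*(l + 6)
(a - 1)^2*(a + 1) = a^3 - a^2 - a + 1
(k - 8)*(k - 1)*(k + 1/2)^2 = k^4 - 8*k^3 - 3*k^2/4 + 23*k/4 + 2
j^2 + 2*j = j*(j + 2)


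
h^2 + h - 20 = (h - 4)*(h + 5)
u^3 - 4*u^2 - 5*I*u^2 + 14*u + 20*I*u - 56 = (u - 4)*(u - 7*I)*(u + 2*I)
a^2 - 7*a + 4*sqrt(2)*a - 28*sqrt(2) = (a - 7)*(a + 4*sqrt(2))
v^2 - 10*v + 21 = (v - 7)*(v - 3)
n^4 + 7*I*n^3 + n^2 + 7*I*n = n*(n - I)*(n + I)*(n + 7*I)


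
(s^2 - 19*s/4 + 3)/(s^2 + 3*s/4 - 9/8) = 2*(s - 4)/(2*s + 3)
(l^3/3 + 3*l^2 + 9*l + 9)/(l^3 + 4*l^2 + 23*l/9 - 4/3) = 3*(l^2 + 6*l + 9)/(9*l^2 + 9*l - 4)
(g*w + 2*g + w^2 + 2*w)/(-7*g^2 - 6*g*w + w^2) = (w + 2)/(-7*g + w)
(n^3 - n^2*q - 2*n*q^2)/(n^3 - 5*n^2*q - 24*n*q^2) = (-n^2 + n*q + 2*q^2)/(-n^2 + 5*n*q + 24*q^2)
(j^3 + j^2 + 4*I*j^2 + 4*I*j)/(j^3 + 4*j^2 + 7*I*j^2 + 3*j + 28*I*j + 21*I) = j*(j + 4*I)/(j^2 + j*(3 + 7*I) + 21*I)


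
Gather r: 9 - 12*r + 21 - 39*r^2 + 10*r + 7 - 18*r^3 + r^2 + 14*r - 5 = -18*r^3 - 38*r^2 + 12*r + 32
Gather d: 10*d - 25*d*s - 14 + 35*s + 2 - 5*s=d*(10 - 25*s) + 30*s - 12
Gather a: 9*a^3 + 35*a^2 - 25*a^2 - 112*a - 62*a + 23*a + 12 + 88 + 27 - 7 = 9*a^3 + 10*a^2 - 151*a + 120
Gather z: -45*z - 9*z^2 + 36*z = -9*z^2 - 9*z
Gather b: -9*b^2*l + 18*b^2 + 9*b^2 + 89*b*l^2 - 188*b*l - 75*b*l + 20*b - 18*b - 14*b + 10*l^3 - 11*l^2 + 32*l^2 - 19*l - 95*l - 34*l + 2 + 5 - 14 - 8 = b^2*(27 - 9*l) + b*(89*l^2 - 263*l - 12) + 10*l^3 + 21*l^2 - 148*l - 15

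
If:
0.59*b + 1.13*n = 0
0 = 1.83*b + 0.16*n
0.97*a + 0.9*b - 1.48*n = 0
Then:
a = 0.00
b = 0.00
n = 0.00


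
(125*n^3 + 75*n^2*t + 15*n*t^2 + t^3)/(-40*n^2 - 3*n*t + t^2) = (25*n^2 + 10*n*t + t^2)/(-8*n + t)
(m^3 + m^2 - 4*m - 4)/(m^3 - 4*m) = (m + 1)/m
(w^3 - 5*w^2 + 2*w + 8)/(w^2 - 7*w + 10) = (w^2 - 3*w - 4)/(w - 5)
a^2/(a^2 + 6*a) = a/(a + 6)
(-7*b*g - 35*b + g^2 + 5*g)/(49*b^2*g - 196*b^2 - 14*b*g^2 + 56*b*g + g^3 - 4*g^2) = (-g - 5)/(7*b*g - 28*b - g^2 + 4*g)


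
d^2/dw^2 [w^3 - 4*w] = 6*w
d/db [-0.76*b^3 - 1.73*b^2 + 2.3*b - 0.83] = -2.28*b^2 - 3.46*b + 2.3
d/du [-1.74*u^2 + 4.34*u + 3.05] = 4.34 - 3.48*u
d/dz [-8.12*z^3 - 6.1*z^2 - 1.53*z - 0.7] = -24.36*z^2 - 12.2*z - 1.53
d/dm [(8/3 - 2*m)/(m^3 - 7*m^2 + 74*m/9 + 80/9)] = 6*(54*m^3 - 297*m^2 + 504*m - 536)/(81*m^6 - 1134*m^5 + 5301*m^4 - 7884*m^3 - 4604*m^2 + 11840*m + 6400)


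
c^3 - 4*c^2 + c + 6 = (c - 3)*(c - 2)*(c + 1)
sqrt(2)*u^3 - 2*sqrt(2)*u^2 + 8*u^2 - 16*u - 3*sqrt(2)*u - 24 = (u - 3)*(u + 4*sqrt(2))*(sqrt(2)*u + sqrt(2))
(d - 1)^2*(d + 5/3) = d^3 - d^2/3 - 7*d/3 + 5/3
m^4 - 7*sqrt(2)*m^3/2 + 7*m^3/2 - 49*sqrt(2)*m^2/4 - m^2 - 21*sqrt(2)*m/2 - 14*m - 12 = (m + 3/2)*(m + 2)*(m - 4*sqrt(2))*(m + sqrt(2)/2)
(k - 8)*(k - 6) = k^2 - 14*k + 48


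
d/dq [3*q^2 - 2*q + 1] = 6*q - 2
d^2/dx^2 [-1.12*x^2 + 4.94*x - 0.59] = -2.24000000000000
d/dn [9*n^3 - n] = 27*n^2 - 1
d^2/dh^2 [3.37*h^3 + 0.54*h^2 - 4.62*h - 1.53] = 20.22*h + 1.08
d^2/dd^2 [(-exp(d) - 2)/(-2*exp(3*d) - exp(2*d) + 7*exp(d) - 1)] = (16*exp(6*d) + 78*exp(5*d) + 101*exp(4*d) - 67*exp(3*d) - 84*exp(2*d) + 97*exp(d) + 15)*exp(d)/(8*exp(9*d) + 12*exp(8*d) - 78*exp(7*d) - 71*exp(6*d) + 285*exp(5*d) + 66*exp(4*d) - 379*exp(3*d) + 150*exp(2*d) - 21*exp(d) + 1)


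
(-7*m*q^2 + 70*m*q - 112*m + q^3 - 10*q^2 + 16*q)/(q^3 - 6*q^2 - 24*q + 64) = (-7*m + q)/(q + 4)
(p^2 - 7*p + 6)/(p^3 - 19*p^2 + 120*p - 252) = (p - 1)/(p^2 - 13*p + 42)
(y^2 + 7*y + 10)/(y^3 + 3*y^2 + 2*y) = (y + 5)/(y*(y + 1))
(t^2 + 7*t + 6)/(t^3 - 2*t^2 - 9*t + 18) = (t^2 + 7*t + 6)/(t^3 - 2*t^2 - 9*t + 18)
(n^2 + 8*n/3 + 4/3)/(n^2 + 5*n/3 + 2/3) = (n + 2)/(n + 1)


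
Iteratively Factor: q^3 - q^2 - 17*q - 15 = (q - 5)*(q^2 + 4*q + 3) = (q - 5)*(q + 1)*(q + 3)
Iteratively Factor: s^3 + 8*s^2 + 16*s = (s + 4)*(s^2 + 4*s) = (s + 4)^2*(s)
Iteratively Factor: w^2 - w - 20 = (w - 5)*(w + 4)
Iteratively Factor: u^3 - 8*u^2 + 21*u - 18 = (u - 3)*(u^2 - 5*u + 6) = (u - 3)^2*(u - 2)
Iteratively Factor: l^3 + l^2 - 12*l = (l + 4)*(l^2 - 3*l) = l*(l + 4)*(l - 3)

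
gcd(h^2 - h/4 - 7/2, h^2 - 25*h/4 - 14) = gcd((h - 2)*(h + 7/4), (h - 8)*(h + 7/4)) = h + 7/4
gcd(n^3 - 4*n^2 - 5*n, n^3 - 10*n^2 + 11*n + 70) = n - 5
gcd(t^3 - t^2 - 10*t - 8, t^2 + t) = t + 1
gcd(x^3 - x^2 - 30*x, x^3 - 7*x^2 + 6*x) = x^2 - 6*x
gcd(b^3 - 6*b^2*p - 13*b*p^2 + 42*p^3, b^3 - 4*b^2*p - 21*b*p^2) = -b^2 + 4*b*p + 21*p^2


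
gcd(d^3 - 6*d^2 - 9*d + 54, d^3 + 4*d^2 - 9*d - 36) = d^2 - 9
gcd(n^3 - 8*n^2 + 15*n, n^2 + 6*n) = n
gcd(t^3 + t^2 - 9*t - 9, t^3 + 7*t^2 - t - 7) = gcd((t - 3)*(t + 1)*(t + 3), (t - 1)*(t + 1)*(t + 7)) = t + 1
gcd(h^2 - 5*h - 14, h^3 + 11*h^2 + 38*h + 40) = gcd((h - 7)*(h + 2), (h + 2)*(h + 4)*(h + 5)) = h + 2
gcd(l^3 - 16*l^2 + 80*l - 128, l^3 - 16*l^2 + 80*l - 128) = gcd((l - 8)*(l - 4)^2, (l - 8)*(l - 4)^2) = l^3 - 16*l^2 + 80*l - 128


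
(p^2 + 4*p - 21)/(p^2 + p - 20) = (p^2 + 4*p - 21)/(p^2 + p - 20)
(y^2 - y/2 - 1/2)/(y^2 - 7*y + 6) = (y + 1/2)/(y - 6)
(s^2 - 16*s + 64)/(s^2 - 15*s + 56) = (s - 8)/(s - 7)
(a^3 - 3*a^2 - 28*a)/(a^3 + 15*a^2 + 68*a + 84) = a*(a^2 - 3*a - 28)/(a^3 + 15*a^2 + 68*a + 84)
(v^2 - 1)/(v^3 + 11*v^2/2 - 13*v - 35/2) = 2*(v - 1)/(2*v^2 + 9*v - 35)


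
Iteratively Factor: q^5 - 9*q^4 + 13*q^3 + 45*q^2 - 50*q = (q - 1)*(q^4 - 8*q^3 + 5*q^2 + 50*q) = (q - 1)*(q + 2)*(q^3 - 10*q^2 + 25*q) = (q - 5)*(q - 1)*(q + 2)*(q^2 - 5*q) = (q - 5)^2*(q - 1)*(q + 2)*(q)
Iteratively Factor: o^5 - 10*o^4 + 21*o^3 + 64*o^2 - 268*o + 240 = (o - 2)*(o^4 - 8*o^3 + 5*o^2 + 74*o - 120) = (o - 5)*(o - 2)*(o^3 - 3*o^2 - 10*o + 24) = (o - 5)*(o - 2)*(o + 3)*(o^2 - 6*o + 8) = (o - 5)*(o - 4)*(o - 2)*(o + 3)*(o - 2)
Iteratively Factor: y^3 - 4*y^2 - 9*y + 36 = (y - 4)*(y^2 - 9) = (y - 4)*(y + 3)*(y - 3)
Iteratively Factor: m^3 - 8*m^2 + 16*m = (m)*(m^2 - 8*m + 16) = m*(m - 4)*(m - 4)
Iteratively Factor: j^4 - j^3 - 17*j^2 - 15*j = (j)*(j^3 - j^2 - 17*j - 15) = j*(j + 3)*(j^2 - 4*j - 5) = j*(j - 5)*(j + 3)*(j + 1)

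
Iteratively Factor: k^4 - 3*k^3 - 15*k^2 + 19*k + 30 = (k - 5)*(k^3 + 2*k^2 - 5*k - 6) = (k - 5)*(k + 1)*(k^2 + k - 6) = (k - 5)*(k + 1)*(k + 3)*(k - 2)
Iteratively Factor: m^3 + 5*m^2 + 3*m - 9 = (m + 3)*(m^2 + 2*m - 3) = (m - 1)*(m + 3)*(m + 3)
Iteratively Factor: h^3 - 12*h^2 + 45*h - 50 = (h - 5)*(h^2 - 7*h + 10) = (h - 5)*(h - 2)*(h - 5)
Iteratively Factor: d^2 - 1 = (d - 1)*(d + 1)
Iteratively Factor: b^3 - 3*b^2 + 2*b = (b - 2)*(b^2 - b) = b*(b - 2)*(b - 1)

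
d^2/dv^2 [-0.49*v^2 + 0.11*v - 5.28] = -0.980000000000000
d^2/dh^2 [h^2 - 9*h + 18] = 2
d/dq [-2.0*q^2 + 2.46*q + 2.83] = 2.46 - 4.0*q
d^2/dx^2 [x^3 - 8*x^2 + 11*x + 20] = 6*x - 16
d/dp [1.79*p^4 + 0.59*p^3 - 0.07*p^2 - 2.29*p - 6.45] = 7.16*p^3 + 1.77*p^2 - 0.14*p - 2.29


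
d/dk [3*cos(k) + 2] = -3*sin(k)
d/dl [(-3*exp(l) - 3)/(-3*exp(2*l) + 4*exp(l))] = 3*(-3*exp(2*l) - 6*exp(l) + 4)*exp(-l)/(9*exp(2*l) - 24*exp(l) + 16)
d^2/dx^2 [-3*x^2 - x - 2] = -6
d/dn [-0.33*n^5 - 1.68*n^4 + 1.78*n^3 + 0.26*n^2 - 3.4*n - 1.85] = -1.65*n^4 - 6.72*n^3 + 5.34*n^2 + 0.52*n - 3.4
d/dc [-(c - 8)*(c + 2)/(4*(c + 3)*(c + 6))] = (-15*c^2 - 68*c - 36)/(4*(c^4 + 18*c^3 + 117*c^2 + 324*c + 324))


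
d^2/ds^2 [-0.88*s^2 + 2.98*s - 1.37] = -1.76000000000000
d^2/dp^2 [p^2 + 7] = 2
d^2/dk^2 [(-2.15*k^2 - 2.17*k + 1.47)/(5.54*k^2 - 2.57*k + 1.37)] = (-194.424084*k^3 + 368.608332*k^2 - 26.7582*k - 26.246982)/(170.031464*k^6 - 236.632236*k^5 + 235.915914*k^4 - 134.009309*k^3 + 58.340217*k^2 - 14.470899*k + 2.571353)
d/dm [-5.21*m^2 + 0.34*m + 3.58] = 0.34 - 10.42*m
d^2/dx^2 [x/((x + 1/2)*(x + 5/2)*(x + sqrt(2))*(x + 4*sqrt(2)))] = 8*(96*x^7 + 384*x^6 + 640*sqrt(2)*x^6 + 2160*sqrt(2)*x^5 + 3276*x^5 + 4080*sqrt(2)*x^4 + 7380*x^4 + 2220*sqrt(2)*x^3 + 4817*x^3 - 4800*sqrt(2)*x^2 - 2880*x^2 - 7200*sqrt(2)*x - 4440*x - 3840 - 1000*sqrt(2))/(64*x^12 + 576*x^11 + 960*sqrt(2)*x^11 + 8640*sqrt(2)*x^10 + 13104*x^10 + 60880*sqrt(2)*x^9 + 103392*x^9 + 433980*x^8 + 329760*sqrt(2)*x^8 + 1353924*x^7 + 1062660*sqrt(2)*x^7 + 2118780*sqrt(2)*x^6 + 3200389*x^6 + 3096555*sqrt(2)*x^5 + 4861368*x^5 + 4453686*x^4 + 3482280*sqrt(2)*x^4 + 2874816*x^3 + 2422850*sqrt(2)*x^3 + 864000*sqrt(2)*x^2 + 1433520*x^2 + 120000*sqrt(2)*x + 460800*x + 64000)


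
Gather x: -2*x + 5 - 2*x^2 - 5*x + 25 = -2*x^2 - 7*x + 30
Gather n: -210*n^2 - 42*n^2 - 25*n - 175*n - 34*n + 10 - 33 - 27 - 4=-252*n^2 - 234*n - 54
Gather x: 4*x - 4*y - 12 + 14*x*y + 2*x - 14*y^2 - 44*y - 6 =x*(14*y + 6) - 14*y^2 - 48*y - 18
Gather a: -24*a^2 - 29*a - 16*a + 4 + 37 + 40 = -24*a^2 - 45*a + 81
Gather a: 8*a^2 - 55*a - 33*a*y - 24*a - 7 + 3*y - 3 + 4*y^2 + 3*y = 8*a^2 + a*(-33*y - 79) + 4*y^2 + 6*y - 10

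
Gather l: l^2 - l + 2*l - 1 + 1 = l^2 + l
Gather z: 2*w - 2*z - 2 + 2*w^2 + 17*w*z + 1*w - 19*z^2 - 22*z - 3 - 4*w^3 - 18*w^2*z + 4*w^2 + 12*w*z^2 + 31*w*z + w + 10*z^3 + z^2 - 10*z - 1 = -4*w^3 + 6*w^2 + 4*w + 10*z^3 + z^2*(12*w - 18) + z*(-18*w^2 + 48*w - 34) - 6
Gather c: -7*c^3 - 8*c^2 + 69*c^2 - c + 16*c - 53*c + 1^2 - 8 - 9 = -7*c^3 + 61*c^2 - 38*c - 16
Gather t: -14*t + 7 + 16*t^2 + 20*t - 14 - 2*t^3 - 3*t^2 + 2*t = -2*t^3 + 13*t^2 + 8*t - 7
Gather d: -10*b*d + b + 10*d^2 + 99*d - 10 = b + 10*d^2 + d*(99 - 10*b) - 10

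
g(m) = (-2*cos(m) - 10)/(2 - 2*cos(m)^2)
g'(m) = 2*sin(m)/(2 - 2*cos(m)^2) - 4*(-2*cos(m) - 10)*sin(m)*cos(m)/(2 - 2*cos(m)^2)^2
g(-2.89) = -65.05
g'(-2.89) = 502.14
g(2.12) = -6.16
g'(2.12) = -6.36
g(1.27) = -5.81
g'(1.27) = 4.65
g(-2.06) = -5.81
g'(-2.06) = 5.06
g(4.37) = -5.26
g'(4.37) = 2.69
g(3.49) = -34.83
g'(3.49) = 188.88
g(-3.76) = -12.45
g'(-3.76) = -33.28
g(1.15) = -6.49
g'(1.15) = 6.91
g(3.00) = -201.36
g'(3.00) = -2818.06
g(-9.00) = -24.07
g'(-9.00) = 104.02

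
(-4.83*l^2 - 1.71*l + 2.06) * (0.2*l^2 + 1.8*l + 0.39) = -0.966*l^4 - 9.036*l^3 - 4.5497*l^2 + 3.0411*l + 0.8034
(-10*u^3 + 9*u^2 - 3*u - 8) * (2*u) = -20*u^4 + 18*u^3 - 6*u^2 - 16*u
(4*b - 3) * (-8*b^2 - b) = -32*b^3 + 20*b^2 + 3*b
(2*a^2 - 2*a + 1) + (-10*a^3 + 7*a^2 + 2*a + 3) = -10*a^3 + 9*a^2 + 4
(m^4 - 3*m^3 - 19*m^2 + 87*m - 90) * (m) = m^5 - 3*m^4 - 19*m^3 + 87*m^2 - 90*m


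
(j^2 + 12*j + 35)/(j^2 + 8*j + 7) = (j + 5)/(j + 1)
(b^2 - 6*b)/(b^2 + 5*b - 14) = b*(b - 6)/(b^2 + 5*b - 14)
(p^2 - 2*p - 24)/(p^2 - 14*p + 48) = (p + 4)/(p - 8)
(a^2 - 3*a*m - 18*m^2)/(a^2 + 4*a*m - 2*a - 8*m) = (a^2 - 3*a*m - 18*m^2)/(a^2 + 4*a*m - 2*a - 8*m)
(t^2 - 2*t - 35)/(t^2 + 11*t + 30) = (t - 7)/(t + 6)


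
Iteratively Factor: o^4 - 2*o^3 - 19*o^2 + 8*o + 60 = (o + 3)*(o^3 - 5*o^2 - 4*o + 20) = (o - 5)*(o + 3)*(o^2 - 4) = (o - 5)*(o + 2)*(o + 3)*(o - 2)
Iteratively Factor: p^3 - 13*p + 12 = (p - 3)*(p^2 + 3*p - 4) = (p - 3)*(p + 4)*(p - 1)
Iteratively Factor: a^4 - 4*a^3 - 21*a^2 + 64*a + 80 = (a - 5)*(a^3 + a^2 - 16*a - 16) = (a - 5)*(a + 1)*(a^2 - 16) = (a - 5)*(a + 1)*(a + 4)*(a - 4)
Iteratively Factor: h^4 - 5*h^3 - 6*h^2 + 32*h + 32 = (h + 1)*(h^3 - 6*h^2 + 32) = (h - 4)*(h + 1)*(h^2 - 2*h - 8) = (h - 4)^2*(h + 1)*(h + 2)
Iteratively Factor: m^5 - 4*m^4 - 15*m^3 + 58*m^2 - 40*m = (m - 2)*(m^4 - 2*m^3 - 19*m^2 + 20*m) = m*(m - 2)*(m^3 - 2*m^2 - 19*m + 20) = m*(m - 5)*(m - 2)*(m^2 + 3*m - 4) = m*(m - 5)*(m - 2)*(m - 1)*(m + 4)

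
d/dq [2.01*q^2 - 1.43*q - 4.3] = 4.02*q - 1.43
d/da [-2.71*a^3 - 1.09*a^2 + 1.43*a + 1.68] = -8.13*a^2 - 2.18*a + 1.43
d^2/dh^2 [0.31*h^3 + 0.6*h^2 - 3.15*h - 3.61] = 1.86*h + 1.2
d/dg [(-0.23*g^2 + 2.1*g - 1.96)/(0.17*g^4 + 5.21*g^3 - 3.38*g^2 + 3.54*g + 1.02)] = (0.0782*g^5 + 0.1273*g^4 - 20.5492*g^3 + 36.9186*g^2 - 13.7188*g + 9.0804)/(0.0289*g^8 + 1.7714*g^7 + 25.9949*g^6 - 34.016*g^5 + 48.658*g^4 - 13.302*g^3 + 5.6364*g^2 + 7.2216*g + 1.0404)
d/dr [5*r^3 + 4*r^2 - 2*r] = 15*r^2 + 8*r - 2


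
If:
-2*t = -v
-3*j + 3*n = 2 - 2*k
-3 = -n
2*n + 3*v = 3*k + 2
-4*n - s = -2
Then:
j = 2*v/3 + 29/9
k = v + 4/3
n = 3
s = -10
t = v/2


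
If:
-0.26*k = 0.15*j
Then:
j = -1.73333333333333*k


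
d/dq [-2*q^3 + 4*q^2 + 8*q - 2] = -6*q^2 + 8*q + 8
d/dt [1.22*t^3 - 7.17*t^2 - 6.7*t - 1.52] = 3.66*t^2 - 14.34*t - 6.7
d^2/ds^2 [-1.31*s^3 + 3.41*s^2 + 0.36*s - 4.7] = 6.82 - 7.86*s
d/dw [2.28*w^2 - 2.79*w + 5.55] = 4.56*w - 2.79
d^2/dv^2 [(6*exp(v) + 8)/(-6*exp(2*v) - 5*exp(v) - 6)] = (-216*exp(4*v) - 972*exp(3*v) + 576*exp(2*v) + 1132*exp(v) + 24)*exp(v)/(216*exp(6*v) + 540*exp(5*v) + 1098*exp(4*v) + 1205*exp(3*v) + 1098*exp(2*v) + 540*exp(v) + 216)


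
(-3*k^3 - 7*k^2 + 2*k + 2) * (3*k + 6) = -9*k^4 - 39*k^3 - 36*k^2 + 18*k + 12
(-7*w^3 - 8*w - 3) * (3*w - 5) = -21*w^4 + 35*w^3 - 24*w^2 + 31*w + 15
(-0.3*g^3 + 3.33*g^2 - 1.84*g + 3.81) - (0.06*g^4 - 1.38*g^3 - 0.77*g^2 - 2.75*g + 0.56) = -0.06*g^4 + 1.08*g^3 + 4.1*g^2 + 0.91*g + 3.25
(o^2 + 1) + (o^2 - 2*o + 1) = 2*o^2 - 2*o + 2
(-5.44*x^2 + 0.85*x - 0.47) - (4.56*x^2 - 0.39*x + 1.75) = -10.0*x^2 + 1.24*x - 2.22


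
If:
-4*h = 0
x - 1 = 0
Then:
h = 0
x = 1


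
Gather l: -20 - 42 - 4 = -66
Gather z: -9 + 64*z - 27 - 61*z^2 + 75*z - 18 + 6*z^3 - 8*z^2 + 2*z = 6*z^3 - 69*z^2 + 141*z - 54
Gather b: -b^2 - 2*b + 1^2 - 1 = -b^2 - 2*b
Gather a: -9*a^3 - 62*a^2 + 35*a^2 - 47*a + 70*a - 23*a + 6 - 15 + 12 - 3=-9*a^3 - 27*a^2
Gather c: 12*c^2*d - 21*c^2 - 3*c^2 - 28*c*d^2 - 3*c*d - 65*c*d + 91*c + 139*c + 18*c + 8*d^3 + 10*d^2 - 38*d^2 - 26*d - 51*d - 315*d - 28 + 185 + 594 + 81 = c^2*(12*d - 24) + c*(-28*d^2 - 68*d + 248) + 8*d^3 - 28*d^2 - 392*d + 832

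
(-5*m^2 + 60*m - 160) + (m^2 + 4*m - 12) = -4*m^2 + 64*m - 172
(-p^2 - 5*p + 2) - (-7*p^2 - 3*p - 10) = 6*p^2 - 2*p + 12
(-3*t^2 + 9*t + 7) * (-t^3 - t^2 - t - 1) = 3*t^5 - 6*t^4 - 13*t^3 - 13*t^2 - 16*t - 7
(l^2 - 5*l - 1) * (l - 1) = l^3 - 6*l^2 + 4*l + 1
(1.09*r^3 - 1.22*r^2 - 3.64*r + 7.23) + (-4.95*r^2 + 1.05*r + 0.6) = 1.09*r^3 - 6.17*r^2 - 2.59*r + 7.83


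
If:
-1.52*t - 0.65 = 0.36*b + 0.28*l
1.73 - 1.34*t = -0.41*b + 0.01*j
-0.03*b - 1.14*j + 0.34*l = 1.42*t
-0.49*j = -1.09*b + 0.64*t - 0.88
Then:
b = -1.46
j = -2.57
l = -5.14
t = 0.86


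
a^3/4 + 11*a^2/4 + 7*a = a*(a/4 + 1)*(a + 7)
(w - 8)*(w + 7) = w^2 - w - 56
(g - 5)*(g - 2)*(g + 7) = g^3 - 39*g + 70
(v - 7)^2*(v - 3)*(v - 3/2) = v^4 - 37*v^3/2 + 233*v^2/2 - 567*v/2 + 441/2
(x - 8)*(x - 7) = x^2 - 15*x + 56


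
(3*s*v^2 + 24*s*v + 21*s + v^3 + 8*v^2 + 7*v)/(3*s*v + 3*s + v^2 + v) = v + 7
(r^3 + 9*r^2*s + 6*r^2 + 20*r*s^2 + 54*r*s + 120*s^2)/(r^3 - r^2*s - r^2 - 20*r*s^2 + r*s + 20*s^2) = (r^2 + 5*r*s + 6*r + 30*s)/(r^2 - 5*r*s - r + 5*s)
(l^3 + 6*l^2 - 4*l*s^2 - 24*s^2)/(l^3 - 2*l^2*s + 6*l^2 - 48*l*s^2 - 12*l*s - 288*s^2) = (-l^2 + 4*s^2)/(-l^2 + 2*l*s + 48*s^2)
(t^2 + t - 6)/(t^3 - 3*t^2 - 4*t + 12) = (t + 3)/(t^2 - t - 6)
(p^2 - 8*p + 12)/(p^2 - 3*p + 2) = (p - 6)/(p - 1)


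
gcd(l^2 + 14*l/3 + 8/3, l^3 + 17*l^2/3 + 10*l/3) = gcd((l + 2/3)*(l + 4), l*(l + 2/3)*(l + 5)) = l + 2/3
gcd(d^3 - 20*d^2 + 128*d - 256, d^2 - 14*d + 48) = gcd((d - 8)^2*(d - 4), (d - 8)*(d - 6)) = d - 8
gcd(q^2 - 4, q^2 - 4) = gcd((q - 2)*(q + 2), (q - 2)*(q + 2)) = q^2 - 4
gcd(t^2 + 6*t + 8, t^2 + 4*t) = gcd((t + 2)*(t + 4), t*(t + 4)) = t + 4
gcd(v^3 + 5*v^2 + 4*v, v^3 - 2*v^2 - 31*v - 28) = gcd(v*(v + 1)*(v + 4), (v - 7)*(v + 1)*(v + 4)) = v^2 + 5*v + 4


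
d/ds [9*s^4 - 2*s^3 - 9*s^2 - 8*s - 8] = 36*s^3 - 6*s^2 - 18*s - 8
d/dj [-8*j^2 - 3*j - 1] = -16*j - 3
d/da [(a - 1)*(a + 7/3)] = 2*a + 4/3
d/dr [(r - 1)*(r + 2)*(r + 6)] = 3*r^2 + 14*r + 4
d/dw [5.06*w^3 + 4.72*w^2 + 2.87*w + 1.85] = 15.18*w^2 + 9.44*w + 2.87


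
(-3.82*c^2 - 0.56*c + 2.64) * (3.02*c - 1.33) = -11.5364*c^3 + 3.3894*c^2 + 8.7176*c - 3.5112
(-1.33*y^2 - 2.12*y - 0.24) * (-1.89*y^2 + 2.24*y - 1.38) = 2.5137*y^4 + 1.0276*y^3 - 2.4598*y^2 + 2.388*y + 0.3312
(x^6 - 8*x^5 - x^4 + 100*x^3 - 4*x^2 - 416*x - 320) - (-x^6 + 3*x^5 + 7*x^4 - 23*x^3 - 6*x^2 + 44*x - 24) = 2*x^6 - 11*x^5 - 8*x^4 + 123*x^3 + 2*x^2 - 460*x - 296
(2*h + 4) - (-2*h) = 4*h + 4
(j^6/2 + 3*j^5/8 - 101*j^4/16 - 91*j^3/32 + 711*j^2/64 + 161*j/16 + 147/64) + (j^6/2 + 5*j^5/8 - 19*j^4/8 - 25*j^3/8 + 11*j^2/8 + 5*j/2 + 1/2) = j^6 + j^5 - 139*j^4/16 - 191*j^3/32 + 799*j^2/64 + 201*j/16 + 179/64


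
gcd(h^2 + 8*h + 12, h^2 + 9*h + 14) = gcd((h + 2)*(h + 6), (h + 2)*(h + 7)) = h + 2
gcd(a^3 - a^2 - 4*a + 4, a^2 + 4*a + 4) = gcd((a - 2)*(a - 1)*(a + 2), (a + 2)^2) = a + 2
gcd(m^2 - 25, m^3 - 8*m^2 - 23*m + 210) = m + 5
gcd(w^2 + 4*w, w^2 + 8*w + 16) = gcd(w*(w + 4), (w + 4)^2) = w + 4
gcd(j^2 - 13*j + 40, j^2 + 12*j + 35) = 1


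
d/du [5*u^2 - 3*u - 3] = 10*u - 3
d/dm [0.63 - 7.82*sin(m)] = -7.82*cos(m)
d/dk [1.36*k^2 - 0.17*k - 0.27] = 2.72*k - 0.17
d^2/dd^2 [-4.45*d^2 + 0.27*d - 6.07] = -8.90000000000000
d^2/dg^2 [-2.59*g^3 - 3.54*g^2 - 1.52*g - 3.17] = -15.54*g - 7.08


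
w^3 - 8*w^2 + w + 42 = (w - 7)*(w - 3)*(w + 2)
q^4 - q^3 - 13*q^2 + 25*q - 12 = (q - 3)*(q - 1)^2*(q + 4)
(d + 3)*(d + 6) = d^2 + 9*d + 18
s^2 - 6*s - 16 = (s - 8)*(s + 2)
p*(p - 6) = p^2 - 6*p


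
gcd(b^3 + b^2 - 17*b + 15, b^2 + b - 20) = b + 5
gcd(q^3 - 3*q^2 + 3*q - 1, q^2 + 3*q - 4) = q - 1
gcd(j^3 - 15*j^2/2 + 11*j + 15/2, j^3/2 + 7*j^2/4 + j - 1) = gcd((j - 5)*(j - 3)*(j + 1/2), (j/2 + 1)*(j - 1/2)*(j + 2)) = 1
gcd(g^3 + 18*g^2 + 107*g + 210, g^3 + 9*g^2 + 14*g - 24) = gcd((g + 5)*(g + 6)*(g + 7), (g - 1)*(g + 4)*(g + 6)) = g + 6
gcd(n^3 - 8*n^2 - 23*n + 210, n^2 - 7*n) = n - 7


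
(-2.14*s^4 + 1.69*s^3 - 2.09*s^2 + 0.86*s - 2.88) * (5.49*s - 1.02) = -11.7486*s^5 + 11.4609*s^4 - 13.1979*s^3 + 6.8532*s^2 - 16.6884*s + 2.9376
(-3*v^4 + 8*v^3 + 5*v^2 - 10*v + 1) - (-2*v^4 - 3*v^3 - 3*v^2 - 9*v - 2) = -v^4 + 11*v^3 + 8*v^2 - v + 3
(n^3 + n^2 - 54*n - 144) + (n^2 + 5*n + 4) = n^3 + 2*n^2 - 49*n - 140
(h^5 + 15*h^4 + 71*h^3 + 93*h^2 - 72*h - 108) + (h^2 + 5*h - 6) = h^5 + 15*h^4 + 71*h^3 + 94*h^2 - 67*h - 114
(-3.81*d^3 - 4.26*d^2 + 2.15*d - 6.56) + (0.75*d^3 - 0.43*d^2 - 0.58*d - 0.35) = -3.06*d^3 - 4.69*d^2 + 1.57*d - 6.91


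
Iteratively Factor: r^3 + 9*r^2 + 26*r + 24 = (r + 2)*(r^2 + 7*r + 12) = (r + 2)*(r + 4)*(r + 3)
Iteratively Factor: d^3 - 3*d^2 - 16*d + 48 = (d - 4)*(d^2 + d - 12) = (d - 4)*(d + 4)*(d - 3)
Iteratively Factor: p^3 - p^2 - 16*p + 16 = (p - 4)*(p^2 + 3*p - 4) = (p - 4)*(p - 1)*(p + 4)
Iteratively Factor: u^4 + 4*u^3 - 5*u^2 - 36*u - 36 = (u + 2)*(u^3 + 2*u^2 - 9*u - 18) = (u - 3)*(u + 2)*(u^2 + 5*u + 6) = (u - 3)*(u + 2)^2*(u + 3)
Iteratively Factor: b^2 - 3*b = (b - 3)*(b)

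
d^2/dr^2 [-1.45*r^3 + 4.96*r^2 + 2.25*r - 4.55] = 9.92 - 8.7*r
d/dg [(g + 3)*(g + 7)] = 2*g + 10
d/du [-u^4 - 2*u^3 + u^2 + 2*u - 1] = -4*u^3 - 6*u^2 + 2*u + 2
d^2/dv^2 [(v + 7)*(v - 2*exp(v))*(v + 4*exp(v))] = 2*v^2*exp(v) - 32*v*exp(2*v) + 22*v*exp(v) + 6*v - 256*exp(2*v) + 32*exp(v) + 14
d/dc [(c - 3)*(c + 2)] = 2*c - 1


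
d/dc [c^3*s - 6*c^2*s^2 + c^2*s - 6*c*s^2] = s*(3*c^2 - 12*c*s + 2*c - 6*s)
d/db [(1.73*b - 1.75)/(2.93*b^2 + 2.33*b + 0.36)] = (-5.0689*b^2 + 10.255*b + 4.7003)/(8.5849*b^4 + 13.6538*b^3 + 7.5385*b^2 + 1.6776*b + 0.1296)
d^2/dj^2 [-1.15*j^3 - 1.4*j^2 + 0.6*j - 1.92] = -6.9*j - 2.8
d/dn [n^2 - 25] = 2*n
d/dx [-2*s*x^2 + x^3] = x*(-4*s + 3*x)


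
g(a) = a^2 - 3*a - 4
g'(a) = 2*a - 3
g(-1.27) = 1.42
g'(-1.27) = -5.54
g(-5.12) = 37.57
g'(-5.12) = -13.24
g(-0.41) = -2.60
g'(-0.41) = -3.82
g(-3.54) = 19.15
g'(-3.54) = -10.08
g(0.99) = -5.99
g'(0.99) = -1.02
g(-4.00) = 24.00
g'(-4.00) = -11.00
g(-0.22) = -3.29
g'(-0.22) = -3.44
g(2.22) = -5.73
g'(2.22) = 1.44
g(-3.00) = 14.00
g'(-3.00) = -9.00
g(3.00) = -4.00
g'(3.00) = 3.00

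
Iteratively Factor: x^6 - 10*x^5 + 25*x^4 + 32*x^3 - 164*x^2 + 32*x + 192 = (x - 4)*(x^5 - 6*x^4 + x^3 + 36*x^2 - 20*x - 48) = (x - 4)*(x - 2)*(x^4 - 4*x^3 - 7*x^2 + 22*x + 24) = (x - 4)^2*(x - 2)*(x^3 - 7*x - 6) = (x - 4)^2*(x - 2)*(x + 2)*(x^2 - 2*x - 3) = (x - 4)^2*(x - 3)*(x - 2)*(x + 2)*(x + 1)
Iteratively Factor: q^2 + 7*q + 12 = (q + 3)*(q + 4)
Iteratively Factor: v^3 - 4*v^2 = (v)*(v^2 - 4*v) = v^2*(v - 4)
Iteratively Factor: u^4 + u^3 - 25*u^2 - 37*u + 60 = (u - 5)*(u^3 + 6*u^2 + 5*u - 12) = (u - 5)*(u + 3)*(u^2 + 3*u - 4) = (u - 5)*(u + 3)*(u + 4)*(u - 1)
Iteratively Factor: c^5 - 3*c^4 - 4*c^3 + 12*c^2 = (c - 3)*(c^4 - 4*c^2) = c*(c - 3)*(c^3 - 4*c) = c*(c - 3)*(c + 2)*(c^2 - 2*c) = c*(c - 3)*(c - 2)*(c + 2)*(c)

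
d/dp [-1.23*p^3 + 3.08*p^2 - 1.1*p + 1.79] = -3.69*p^2 + 6.16*p - 1.1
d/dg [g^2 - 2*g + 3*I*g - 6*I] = 2*g - 2 + 3*I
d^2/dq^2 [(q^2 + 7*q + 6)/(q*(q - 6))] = 2*(13*q^3 + 18*q^2 - 108*q + 216)/(q^3*(q^3 - 18*q^2 + 108*q - 216))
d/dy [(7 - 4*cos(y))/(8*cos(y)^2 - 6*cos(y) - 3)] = 2*(-16*cos(y)^2 + 56*cos(y) - 27)*sin(y)/(8*sin(y)^2 + 6*cos(y) - 5)^2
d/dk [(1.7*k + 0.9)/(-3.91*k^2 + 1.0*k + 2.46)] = (6.647*k^2 + 7.038*k + 3.282)/(15.2881*k^4 - 7.82*k^3 - 18.2372*k^2 + 4.92*k + 6.0516)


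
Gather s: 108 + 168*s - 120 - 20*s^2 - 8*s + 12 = -20*s^2 + 160*s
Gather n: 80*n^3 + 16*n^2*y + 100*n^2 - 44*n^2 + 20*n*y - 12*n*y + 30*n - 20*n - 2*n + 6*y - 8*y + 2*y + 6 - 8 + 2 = 80*n^3 + n^2*(16*y + 56) + n*(8*y + 8)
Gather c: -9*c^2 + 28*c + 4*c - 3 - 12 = -9*c^2 + 32*c - 15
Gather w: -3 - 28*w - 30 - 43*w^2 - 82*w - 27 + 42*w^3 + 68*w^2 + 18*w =42*w^3 + 25*w^2 - 92*w - 60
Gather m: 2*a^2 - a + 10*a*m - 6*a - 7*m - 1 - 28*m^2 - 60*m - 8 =2*a^2 - 7*a - 28*m^2 + m*(10*a - 67) - 9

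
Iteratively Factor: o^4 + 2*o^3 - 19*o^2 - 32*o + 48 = (o + 3)*(o^3 - o^2 - 16*o + 16) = (o - 1)*(o + 3)*(o^2 - 16) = (o - 4)*(o - 1)*(o + 3)*(o + 4)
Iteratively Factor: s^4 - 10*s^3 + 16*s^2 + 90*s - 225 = (s + 3)*(s^3 - 13*s^2 + 55*s - 75) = (s - 5)*(s + 3)*(s^2 - 8*s + 15) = (s - 5)*(s - 3)*(s + 3)*(s - 5)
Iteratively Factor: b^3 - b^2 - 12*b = (b - 4)*(b^2 + 3*b) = (b - 4)*(b + 3)*(b)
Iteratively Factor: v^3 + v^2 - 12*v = (v)*(v^2 + v - 12) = v*(v + 4)*(v - 3)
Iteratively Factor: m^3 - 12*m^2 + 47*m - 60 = (m - 3)*(m^2 - 9*m + 20) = (m - 5)*(m - 3)*(m - 4)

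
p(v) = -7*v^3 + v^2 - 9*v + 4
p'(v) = -21*v^2 + 2*v - 9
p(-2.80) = 190.70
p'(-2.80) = -179.24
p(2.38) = -106.12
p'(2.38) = -123.19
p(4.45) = -633.10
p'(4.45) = -415.95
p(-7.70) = 3328.32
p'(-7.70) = -1269.49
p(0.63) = -3.02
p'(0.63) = -16.07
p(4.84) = -809.79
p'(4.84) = -491.26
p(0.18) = 2.37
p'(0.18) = -9.32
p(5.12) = -955.39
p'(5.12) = -549.26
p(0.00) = 4.00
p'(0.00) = -9.00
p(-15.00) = 23989.00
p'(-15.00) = -4764.00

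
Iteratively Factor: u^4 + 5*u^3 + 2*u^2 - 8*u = (u - 1)*(u^3 + 6*u^2 + 8*u) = (u - 1)*(u + 4)*(u^2 + 2*u) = u*(u - 1)*(u + 4)*(u + 2)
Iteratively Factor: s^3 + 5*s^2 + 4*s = (s + 1)*(s^2 + 4*s) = s*(s + 1)*(s + 4)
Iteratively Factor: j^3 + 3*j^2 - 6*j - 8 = (j + 1)*(j^2 + 2*j - 8) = (j - 2)*(j + 1)*(j + 4)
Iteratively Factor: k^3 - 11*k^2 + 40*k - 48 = (k - 4)*(k^2 - 7*k + 12) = (k - 4)^2*(k - 3)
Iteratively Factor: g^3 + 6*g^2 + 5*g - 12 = (g + 4)*(g^2 + 2*g - 3) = (g + 3)*(g + 4)*(g - 1)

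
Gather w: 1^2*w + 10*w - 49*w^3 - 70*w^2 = -49*w^3 - 70*w^2 + 11*w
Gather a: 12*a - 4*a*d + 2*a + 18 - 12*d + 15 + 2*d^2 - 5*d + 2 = a*(14 - 4*d) + 2*d^2 - 17*d + 35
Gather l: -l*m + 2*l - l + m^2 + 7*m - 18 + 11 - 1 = l*(1 - m) + m^2 + 7*m - 8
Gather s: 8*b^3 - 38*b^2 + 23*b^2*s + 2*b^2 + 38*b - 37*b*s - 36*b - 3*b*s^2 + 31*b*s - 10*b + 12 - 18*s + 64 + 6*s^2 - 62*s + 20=8*b^3 - 36*b^2 - 8*b + s^2*(6 - 3*b) + s*(23*b^2 - 6*b - 80) + 96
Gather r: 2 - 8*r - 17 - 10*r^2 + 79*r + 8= -10*r^2 + 71*r - 7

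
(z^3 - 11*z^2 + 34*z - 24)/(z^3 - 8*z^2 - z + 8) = (z^2 - 10*z + 24)/(z^2 - 7*z - 8)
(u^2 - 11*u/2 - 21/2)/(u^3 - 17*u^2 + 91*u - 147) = (u + 3/2)/(u^2 - 10*u + 21)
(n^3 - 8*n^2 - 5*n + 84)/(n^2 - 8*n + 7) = (n^2 - n - 12)/(n - 1)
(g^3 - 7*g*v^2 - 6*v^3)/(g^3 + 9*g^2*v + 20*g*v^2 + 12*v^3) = (g - 3*v)/(g + 6*v)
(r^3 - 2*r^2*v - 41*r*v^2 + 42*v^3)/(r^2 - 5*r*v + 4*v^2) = (r^2 - r*v - 42*v^2)/(r - 4*v)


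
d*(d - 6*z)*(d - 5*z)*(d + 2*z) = d^4 - 9*d^3*z + 8*d^2*z^2 + 60*d*z^3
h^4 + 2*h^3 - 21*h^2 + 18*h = h*(h - 3)*(h - 1)*(h + 6)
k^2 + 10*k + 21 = (k + 3)*(k + 7)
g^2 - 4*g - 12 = (g - 6)*(g + 2)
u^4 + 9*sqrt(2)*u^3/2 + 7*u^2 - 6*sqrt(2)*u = u*(u - sqrt(2)/2)*(u + 2*sqrt(2))*(u + 3*sqrt(2))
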